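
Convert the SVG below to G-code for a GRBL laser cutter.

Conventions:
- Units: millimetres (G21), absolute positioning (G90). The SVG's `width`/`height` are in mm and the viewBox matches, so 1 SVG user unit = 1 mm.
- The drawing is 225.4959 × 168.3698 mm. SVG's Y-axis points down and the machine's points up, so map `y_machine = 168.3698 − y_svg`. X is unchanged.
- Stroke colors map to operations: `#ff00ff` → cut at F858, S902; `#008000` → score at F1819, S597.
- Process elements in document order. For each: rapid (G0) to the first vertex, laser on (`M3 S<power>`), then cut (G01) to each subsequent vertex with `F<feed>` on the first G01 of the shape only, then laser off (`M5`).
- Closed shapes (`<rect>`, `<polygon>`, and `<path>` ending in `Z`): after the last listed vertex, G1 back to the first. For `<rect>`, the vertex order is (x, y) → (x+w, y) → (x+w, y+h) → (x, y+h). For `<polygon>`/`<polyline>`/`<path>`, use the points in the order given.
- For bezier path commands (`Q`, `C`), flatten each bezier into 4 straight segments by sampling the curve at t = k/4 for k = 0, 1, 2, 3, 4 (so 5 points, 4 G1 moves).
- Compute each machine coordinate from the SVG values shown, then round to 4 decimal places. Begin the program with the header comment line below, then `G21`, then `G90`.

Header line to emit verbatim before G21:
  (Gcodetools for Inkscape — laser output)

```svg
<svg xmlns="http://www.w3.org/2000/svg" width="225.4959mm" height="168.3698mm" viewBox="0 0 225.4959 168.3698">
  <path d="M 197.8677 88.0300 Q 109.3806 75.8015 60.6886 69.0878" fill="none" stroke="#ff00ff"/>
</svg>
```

1 u = 1 mm; y_m = 168.3698 − y.

[1] `<path>` quadratic bezier, #ff00ff→cut S902 F858: (197.8677,80.3398) → (156.1113,86.1094) → (119.3294,91.1896) → (87.5218,95.5805) → (60.6886,99.2820)

(Gcodetools for Inkscape — laser output)
G21
G90
G0 X197.8677 Y80.3398
M3 S902
G01 X156.1113 Y86.1094 F858
G01 X119.3294 Y91.1896
G01 X87.5218 Y95.5805
G01 X60.6886 Y99.2820
M5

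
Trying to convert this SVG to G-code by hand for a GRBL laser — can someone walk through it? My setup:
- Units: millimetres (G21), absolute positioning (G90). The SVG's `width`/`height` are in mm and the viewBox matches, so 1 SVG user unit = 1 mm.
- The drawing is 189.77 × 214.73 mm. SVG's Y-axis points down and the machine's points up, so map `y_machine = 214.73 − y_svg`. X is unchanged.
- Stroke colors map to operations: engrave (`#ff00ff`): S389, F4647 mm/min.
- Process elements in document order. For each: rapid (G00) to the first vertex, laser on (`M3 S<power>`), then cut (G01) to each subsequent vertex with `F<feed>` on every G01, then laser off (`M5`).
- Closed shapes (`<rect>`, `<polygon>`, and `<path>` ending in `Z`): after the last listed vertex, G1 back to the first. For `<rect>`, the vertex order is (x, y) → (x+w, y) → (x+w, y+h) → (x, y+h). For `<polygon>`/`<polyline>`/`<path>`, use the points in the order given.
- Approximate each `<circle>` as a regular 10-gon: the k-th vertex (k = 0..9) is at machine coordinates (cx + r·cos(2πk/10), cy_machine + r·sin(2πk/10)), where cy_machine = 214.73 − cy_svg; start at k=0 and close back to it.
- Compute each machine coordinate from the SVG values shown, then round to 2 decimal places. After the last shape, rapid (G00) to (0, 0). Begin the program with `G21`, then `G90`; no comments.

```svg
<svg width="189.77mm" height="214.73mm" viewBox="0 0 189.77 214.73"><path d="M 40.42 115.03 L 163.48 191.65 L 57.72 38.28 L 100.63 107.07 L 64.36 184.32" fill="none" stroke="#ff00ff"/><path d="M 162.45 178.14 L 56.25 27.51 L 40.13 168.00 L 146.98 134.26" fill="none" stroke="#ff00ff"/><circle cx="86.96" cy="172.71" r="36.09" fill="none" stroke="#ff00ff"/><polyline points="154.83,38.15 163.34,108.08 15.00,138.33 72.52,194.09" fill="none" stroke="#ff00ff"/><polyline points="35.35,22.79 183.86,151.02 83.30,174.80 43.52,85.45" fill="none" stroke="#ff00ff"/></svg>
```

1 u = 1 mm; y_m = 214.73 − y.

[1] `<path>` open polyline, #ff00ff→engrave S389 F4647: (40.42,99.70) → (163.48,23.08) → (57.72,176.45) → (100.63,107.66) → (64.36,30.41)

[2] `<path>` open polyline, #ff00ff→engrave S389 F4647: (162.45,36.59) → (56.25,187.22) → (40.13,46.73) → (146.98,80.47)

[3] `<circle>` circle, #ff00ff→engrave S389 F4647: (123.05,42.02) → (116.16,63.23) → (98.11,76.34) → (75.81,76.34) → (57.76,63.23) → (50.87,42.02) → (57.76,20.81) → (75.81,7.70) → (98.11,7.70) → (116.16,20.81) → (123.05,42.02) (closed)

[4] `<polyline>` open polyline, #ff00ff→engrave S389 F4647: (154.83,176.58) → (163.34,106.65) → (15.00,76.40) → (72.52,20.64)

[5] `<polyline>` open polyline, #ff00ff→engrave S389 F4647: (35.35,191.94) → (183.86,63.71) → (83.30,39.93) → (43.52,129.28)

G21
G90
G00 X40.42 Y99.70
M3 S389
G01 X163.48 Y23.08 F4647
G01 X57.72 Y176.45 F4647
G01 X100.63 Y107.66 F4647
G01 X64.36 Y30.41 F4647
M5
G00 X162.45 Y36.59
M3 S389
G01 X56.25 Y187.22 F4647
G01 X40.13 Y46.73 F4647
G01 X146.98 Y80.47 F4647
M5
G00 X123.05 Y42.02
M3 S389
G01 X116.16 Y63.23 F4647
G01 X98.11 Y76.34 F4647
G01 X75.81 Y76.34 F4647
G01 X57.76 Y63.23 F4647
G01 X50.87 Y42.02 F4647
G01 X57.76 Y20.81 F4647
G01 X75.81 Y7.70 F4647
G01 X98.11 Y7.70 F4647
G01 X116.16 Y20.81 F4647
G01 X123.05 Y42.02 F4647
M5
G00 X154.83 Y176.58
M3 S389
G01 X163.34 Y106.65 F4647
G01 X15.00 Y76.40 F4647
G01 X72.52 Y20.64 F4647
M5
G00 X35.35 Y191.94
M3 S389
G01 X183.86 Y63.71 F4647
G01 X83.30 Y39.93 F4647
G01 X43.52 Y129.28 F4647
M5
G00 X0.00 Y0.00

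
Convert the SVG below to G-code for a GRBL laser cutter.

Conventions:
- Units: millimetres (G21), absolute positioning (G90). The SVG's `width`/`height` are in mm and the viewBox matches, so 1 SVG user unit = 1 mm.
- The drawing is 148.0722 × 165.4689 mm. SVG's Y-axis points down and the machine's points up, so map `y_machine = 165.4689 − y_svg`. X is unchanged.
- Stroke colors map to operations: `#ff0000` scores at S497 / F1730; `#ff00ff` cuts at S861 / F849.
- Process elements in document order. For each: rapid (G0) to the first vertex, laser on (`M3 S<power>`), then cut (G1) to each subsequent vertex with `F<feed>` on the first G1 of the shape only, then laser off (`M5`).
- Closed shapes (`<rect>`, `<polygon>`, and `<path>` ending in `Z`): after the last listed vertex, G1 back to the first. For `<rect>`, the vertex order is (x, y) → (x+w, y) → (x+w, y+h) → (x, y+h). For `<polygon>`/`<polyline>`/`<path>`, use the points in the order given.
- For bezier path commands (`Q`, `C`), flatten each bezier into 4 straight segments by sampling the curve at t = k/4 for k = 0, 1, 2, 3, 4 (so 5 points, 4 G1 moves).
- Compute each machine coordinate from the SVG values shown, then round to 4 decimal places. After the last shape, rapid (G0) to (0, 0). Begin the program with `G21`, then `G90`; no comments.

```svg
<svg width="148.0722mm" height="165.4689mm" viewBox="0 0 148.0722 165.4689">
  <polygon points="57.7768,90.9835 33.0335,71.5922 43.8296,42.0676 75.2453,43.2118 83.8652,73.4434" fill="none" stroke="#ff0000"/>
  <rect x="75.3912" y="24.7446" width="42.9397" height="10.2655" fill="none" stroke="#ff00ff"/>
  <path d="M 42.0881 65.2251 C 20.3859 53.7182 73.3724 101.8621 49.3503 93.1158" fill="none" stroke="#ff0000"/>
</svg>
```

viewBox `0 0 148.0722 165.4689` with mm width/height → 1 unit = 1 mm. Flip: y_m = 165.4689 − y_svg.

**Shape 1** — `<polygon>` regular polygon, stroke `#ff0000` → score (S497, F1730). Machine vertices: (57.7768,74.4854) → (33.0335,93.8767) → (43.8296,123.4013) → (75.2453,122.2571) → (83.8652,92.0255) → (57.7768,74.4854). Closed: final G1 returns to the first vertex.

**Shape 2** — `<rect>` rectangle, stroke `#ff00ff` → cut (S861, F849). Machine vertices: (75.3912,140.7243) → (118.3309,140.7243) → (118.3309,130.4588) → (75.3912,130.4588) → (75.3912,140.7243). Closed: final G1 returns to the first vertex.

**Shape 3** — `<path>` cubic bezier, stroke `#ff0000` → score (S497, F1730). Control points (SVG): P0=(42.0881,65.2251), P1=(20.3859,53.7182), P2=(73.3724,101.8621), P3=(49.3503,93.1158); sampled at t=k/4. Machine vertices: (42.0881,100.2438) → (37.4453,99.5104) → (46.5892,87.3337) → (55.2980,74.6393) → (49.3503,72.3531). Open path.

G21
G90
G0 X57.7768 Y74.4854
M3 S497
G1 X33.0335 Y93.8767 F1730
G1 X43.8296 Y123.4013
G1 X75.2453 Y122.2571
G1 X83.8652 Y92.0255
G1 X57.7768 Y74.4854
M5
G0 X75.3912 Y140.7243
M3 S861
G1 X118.3309 Y140.7243 F849
G1 X118.3309 Y130.4588
G1 X75.3912 Y130.4588
G1 X75.3912 Y140.7243
M5
G0 X42.0881 Y100.2438
M3 S497
G1 X37.4453 Y99.5104 F1730
G1 X46.5892 Y87.3337
G1 X55.2980 Y74.6393
G1 X49.3503 Y72.3531
M5
G0 X0.0000 Y0.0000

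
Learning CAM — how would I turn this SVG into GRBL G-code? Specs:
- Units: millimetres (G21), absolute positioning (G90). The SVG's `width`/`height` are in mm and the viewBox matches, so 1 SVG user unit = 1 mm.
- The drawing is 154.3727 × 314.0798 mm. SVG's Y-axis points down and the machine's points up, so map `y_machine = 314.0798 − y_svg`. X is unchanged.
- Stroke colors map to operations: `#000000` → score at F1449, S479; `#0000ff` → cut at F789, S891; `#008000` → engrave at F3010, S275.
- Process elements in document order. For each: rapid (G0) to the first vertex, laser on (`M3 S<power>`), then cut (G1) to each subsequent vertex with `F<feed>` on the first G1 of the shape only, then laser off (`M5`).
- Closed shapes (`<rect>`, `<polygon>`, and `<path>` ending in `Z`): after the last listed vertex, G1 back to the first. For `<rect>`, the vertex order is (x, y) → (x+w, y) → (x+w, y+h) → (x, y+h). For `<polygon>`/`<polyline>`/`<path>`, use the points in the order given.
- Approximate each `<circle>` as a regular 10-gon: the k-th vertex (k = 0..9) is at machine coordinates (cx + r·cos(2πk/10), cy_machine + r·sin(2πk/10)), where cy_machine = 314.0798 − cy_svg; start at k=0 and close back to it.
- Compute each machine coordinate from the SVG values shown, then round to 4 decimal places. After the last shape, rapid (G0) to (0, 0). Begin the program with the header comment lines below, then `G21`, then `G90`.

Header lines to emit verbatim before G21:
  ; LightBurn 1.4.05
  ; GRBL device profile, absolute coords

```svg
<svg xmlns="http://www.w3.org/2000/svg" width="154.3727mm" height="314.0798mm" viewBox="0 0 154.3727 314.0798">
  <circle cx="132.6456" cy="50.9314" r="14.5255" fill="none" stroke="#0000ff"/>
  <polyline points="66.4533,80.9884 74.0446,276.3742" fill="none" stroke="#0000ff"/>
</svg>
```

viewBox `0 0 154.3727 314.0798` with mm width/height → 1 unit = 1 mm. Flip: y_m = 314.0798 − y_svg.

**Shape 1** — `<circle>` circle, stroke `#0000ff` → cut (S891, F789). Machine vertices: (147.1711,263.1484) → (144.3970,271.6863) → (137.1342,276.9630) → (128.1570,276.9630) → (120.8942,271.6863) → (118.1201,263.1484) → (120.8942,254.6105) → (128.1570,249.3338) → (137.1342,249.3338) → (144.3970,254.6105) → (147.1711,263.1484). Closed: final G1 returns to the first vertex.

**Shape 2** — `<polyline>` line segment, stroke `#0000ff` → cut (S891, F789). Machine vertices: (66.4533,233.0914) → (74.0446,37.7056). Open path.

; LightBurn 1.4.05
; GRBL device profile, absolute coords
G21
G90
G0 X147.1711 Y263.1484
M3 S891
G1 X144.3970 Y271.6863 F789
G1 X137.1342 Y276.9630
G1 X128.1570 Y276.9630
G1 X120.8942 Y271.6863
G1 X118.1201 Y263.1484
G1 X120.8942 Y254.6105
G1 X128.1570 Y249.3338
G1 X137.1342 Y249.3338
G1 X144.3970 Y254.6105
G1 X147.1711 Y263.1484
M5
G0 X66.4533 Y233.0914
M3 S891
G1 X74.0446 Y37.7056 F789
M5
G0 X0.0000 Y0.0000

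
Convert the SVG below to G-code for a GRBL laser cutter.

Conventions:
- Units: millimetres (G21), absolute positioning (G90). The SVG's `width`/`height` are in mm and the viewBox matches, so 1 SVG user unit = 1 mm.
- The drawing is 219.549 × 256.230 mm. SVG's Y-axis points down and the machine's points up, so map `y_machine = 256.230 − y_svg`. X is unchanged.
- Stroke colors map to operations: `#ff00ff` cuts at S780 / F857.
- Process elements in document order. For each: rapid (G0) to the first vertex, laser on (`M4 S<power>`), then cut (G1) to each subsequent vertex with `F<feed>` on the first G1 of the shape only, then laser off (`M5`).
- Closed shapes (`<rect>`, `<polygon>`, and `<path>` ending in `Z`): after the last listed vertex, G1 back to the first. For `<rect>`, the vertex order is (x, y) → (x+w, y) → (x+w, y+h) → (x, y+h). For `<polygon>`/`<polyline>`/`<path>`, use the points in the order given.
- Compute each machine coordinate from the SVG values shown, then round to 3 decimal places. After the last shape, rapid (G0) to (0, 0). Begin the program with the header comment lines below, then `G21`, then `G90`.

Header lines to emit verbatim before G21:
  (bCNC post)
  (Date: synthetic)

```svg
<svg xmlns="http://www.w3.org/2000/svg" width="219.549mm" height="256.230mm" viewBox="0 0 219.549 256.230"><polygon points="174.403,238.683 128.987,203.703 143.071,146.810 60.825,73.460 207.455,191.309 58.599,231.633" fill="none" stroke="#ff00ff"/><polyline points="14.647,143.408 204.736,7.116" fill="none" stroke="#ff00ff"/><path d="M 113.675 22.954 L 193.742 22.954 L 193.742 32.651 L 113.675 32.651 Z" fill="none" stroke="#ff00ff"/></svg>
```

viewBox `0 0 219.549 256.230` with mm width/height → 1 unit = 1 mm. Flip: y_m = 256.230 − y_svg.

**Shape 1** — `<polygon>` closed polygon, stroke `#ff00ff` → cut (S780, F857). Machine vertices: (174.403,17.547) → (128.987,52.527) → (143.071,109.420) → (60.825,182.770) → (207.455,64.921) → (58.599,24.597) → (174.403,17.547). Closed: final G1 returns to the first vertex.

**Shape 2** — `<polyline>` line segment, stroke `#ff00ff` → cut (S780, F857). Machine vertices: (14.647,112.822) → (204.736,249.114). Open path.

**Shape 3** — `<path>` rectangle, stroke `#ff00ff` → cut (S780, F857). Machine vertices: (113.675,233.276) → (193.742,233.276) → (193.742,223.579) → (113.675,223.579) → (113.675,233.276). Closed: final G1 returns to the first vertex.

(bCNC post)
(Date: synthetic)
G21
G90
G0 X174.403 Y17.547
M4 S780
G1 X128.987 Y52.527 F857
G1 X143.071 Y109.420
G1 X60.825 Y182.770
G1 X207.455 Y64.921
G1 X58.599 Y24.597
G1 X174.403 Y17.547
M5
G0 X14.647 Y112.822
M4 S780
G1 X204.736 Y249.114 F857
M5
G0 X113.675 Y233.276
M4 S780
G1 X193.742 Y233.276 F857
G1 X193.742 Y223.579
G1 X113.675 Y223.579
G1 X113.675 Y233.276
M5
G0 X0.000 Y0.000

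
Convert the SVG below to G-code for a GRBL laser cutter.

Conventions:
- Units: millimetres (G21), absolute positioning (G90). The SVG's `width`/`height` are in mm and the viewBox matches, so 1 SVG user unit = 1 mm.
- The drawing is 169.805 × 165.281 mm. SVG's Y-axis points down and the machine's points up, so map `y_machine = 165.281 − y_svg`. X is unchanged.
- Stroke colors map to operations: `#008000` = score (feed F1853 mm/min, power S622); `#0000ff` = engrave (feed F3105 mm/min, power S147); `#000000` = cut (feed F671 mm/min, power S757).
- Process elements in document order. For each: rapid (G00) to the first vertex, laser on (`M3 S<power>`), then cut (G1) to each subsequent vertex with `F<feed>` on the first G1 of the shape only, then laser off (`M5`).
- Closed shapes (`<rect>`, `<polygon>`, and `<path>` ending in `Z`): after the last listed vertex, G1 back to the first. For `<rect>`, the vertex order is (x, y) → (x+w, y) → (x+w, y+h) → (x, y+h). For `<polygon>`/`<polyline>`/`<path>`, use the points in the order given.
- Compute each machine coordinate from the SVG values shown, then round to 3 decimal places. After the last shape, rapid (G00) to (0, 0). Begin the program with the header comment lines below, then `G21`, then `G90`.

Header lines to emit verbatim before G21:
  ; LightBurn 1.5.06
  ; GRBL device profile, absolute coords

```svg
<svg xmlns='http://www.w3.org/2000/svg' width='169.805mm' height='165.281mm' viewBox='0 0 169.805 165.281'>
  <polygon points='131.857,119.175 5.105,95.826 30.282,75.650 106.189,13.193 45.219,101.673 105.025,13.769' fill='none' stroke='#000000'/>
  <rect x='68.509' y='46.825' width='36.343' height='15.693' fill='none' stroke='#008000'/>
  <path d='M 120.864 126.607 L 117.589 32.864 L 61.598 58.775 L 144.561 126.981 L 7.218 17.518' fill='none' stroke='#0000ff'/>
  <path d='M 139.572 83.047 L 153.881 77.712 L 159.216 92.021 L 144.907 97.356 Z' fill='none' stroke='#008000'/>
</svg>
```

Since the viewBox matches the mm dimensions, user units are millimetres directly. The only transform is the Y-flip y_m = 165.281 − y_svg.

Shape 1 is a closed polygon drawn with `<polygon>`. Its stroke #000000 means cut at S757, F671. After flipping Y the toolpath is (131.857,46.106) → (5.105,69.455) → (30.282,89.631) → (106.189,152.088) → (45.219,63.608) → (105.025,151.512) → (131.857,46.106), returning to the start.

Shape 2 is a rectangle drawn with `<rect>`. Its stroke #008000 means score at S622, F1853. After flipping Y the toolpath is (68.509,118.456) → (104.852,118.456) → (104.852,102.763) → (68.509,102.763) → (68.509,118.456), returning to the start.

Shape 3 is a open polyline drawn with `<path>`. Its stroke #0000ff means engrave at S147, F3105. After flipping Y the toolpath is (120.864,38.674) → (117.589,132.417) → (61.598,106.506) → (144.561,38.300) → (7.218,147.763).

Shape 4 is a regular polygon drawn with `<path>`. Its stroke #008000 means score at S622, F1853. After flipping Y the toolpath is (139.572,82.234) → (153.881,87.569) → (159.216,73.260) → (144.907,67.925) → (139.572,82.234), returning to the start.

; LightBurn 1.5.06
; GRBL device profile, absolute coords
G21
G90
G00 X131.857 Y46.106
M3 S757
G1 X5.105 Y69.455 F671
G1 X30.282 Y89.631
G1 X106.189 Y152.088
G1 X45.219 Y63.608
G1 X105.025 Y151.512
G1 X131.857 Y46.106
M5
G00 X68.509 Y118.456
M3 S622
G1 X104.852 Y118.456 F1853
G1 X104.852 Y102.763
G1 X68.509 Y102.763
G1 X68.509 Y118.456
M5
G00 X120.864 Y38.674
M3 S147
G1 X117.589 Y132.417 F3105
G1 X61.598 Y106.506
G1 X144.561 Y38.300
G1 X7.218 Y147.763
M5
G00 X139.572 Y82.234
M3 S622
G1 X153.881 Y87.569 F1853
G1 X159.216 Y73.260
G1 X144.907 Y67.925
G1 X139.572 Y82.234
M5
G00 X0.000 Y0.000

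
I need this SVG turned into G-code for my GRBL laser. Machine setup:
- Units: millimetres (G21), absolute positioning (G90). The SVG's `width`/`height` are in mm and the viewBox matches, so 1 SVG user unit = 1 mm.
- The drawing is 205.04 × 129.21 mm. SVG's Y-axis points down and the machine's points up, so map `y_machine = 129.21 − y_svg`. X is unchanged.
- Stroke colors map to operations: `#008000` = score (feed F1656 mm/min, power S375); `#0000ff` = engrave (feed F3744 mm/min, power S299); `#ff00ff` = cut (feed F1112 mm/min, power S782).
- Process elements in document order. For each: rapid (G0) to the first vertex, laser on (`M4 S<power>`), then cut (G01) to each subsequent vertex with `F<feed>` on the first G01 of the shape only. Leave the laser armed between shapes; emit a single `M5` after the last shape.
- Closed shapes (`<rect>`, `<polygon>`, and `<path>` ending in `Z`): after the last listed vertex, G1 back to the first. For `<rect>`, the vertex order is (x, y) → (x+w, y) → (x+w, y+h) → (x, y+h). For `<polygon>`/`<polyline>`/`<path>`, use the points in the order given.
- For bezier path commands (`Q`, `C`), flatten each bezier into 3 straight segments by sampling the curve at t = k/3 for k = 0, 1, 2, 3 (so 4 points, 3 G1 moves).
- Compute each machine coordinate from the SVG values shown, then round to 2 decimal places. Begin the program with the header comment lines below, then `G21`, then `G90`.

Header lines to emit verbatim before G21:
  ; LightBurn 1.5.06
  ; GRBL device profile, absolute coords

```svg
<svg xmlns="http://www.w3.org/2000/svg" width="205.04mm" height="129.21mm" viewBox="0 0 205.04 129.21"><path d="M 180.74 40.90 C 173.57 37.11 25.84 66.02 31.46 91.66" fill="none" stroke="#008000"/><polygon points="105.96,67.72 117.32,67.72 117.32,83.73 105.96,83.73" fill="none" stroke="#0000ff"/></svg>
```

1 u = 1 mm; y_m = 129.21 − y.

[1] `<path>` cubic bezier, #008000→score S375 F1656: (180.74,88.31) → (137.60,82.53) → (66.07,62.95) → (31.46,37.55)

[2] `<polygon>` rectangle, #0000ff→engrave S299 F3744: (105.96,61.49) → (117.32,61.49) → (117.32,45.48) → (105.96,45.48) → (105.96,61.49) (closed)

; LightBurn 1.5.06
; GRBL device profile, absolute coords
G21
G90
G0 X180.74 Y88.31
M4 S375
G01 X137.60 Y82.53 F1656
G01 X66.07 Y62.95
G01 X31.46 Y37.55
G0 X105.96 Y61.49
M4 S299
G01 X117.32 Y61.49 F3744
G01 X117.32 Y45.48
G01 X105.96 Y45.48
G01 X105.96 Y61.49
M5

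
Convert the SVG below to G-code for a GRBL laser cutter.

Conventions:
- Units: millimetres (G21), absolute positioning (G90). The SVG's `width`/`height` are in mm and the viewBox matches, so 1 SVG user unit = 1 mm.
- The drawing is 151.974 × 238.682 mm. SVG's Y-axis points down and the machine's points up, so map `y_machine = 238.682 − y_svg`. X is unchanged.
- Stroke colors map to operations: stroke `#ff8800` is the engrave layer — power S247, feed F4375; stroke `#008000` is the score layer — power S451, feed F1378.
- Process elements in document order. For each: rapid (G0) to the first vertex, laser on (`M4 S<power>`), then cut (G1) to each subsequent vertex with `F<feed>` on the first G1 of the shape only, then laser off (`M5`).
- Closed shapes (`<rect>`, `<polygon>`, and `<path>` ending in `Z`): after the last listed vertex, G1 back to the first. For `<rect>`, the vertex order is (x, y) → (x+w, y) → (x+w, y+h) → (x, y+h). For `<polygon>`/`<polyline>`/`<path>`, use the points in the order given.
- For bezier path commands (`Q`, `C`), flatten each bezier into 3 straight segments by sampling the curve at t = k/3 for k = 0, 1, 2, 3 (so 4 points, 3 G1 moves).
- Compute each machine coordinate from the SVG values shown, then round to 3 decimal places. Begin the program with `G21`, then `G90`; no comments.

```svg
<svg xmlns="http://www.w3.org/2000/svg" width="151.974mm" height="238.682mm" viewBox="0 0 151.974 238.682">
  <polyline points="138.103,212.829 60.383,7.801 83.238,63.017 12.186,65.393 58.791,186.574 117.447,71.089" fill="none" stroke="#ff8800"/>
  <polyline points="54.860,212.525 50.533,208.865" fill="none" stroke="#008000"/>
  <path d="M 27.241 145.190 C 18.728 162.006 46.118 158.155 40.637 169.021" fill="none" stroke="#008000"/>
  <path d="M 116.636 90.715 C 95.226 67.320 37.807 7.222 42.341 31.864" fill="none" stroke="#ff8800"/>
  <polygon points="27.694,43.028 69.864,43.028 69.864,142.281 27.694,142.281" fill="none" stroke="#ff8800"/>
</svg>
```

G21
G90
G0 X138.103 Y25.853
M4 S247
G1 X60.383 Y230.881 F4375
G1 X83.238 Y175.665
G1 X12.186 Y173.289
G1 X58.791 Y52.108
G1 X117.447 Y167.593
M5
G0 X54.860 Y26.157
M4 S451
G1 X50.533 Y29.817 F1378
M5
G0 X27.241 Y93.492
M4 S451
G1 X28.148 Y82.254 F1378
G1 X37.708 Y76.932
G1 X40.637 Y69.661
M5
G0 X116.636 Y147.967
M4 S247
G1 X86.851 Y179.098 F4375
G1 X54.830 Y207.711
G1 X42.341 Y206.818
M5
G0 X27.694 Y195.654
M4 S247
G1 X69.864 Y195.654 F4375
G1 X69.864 Y96.401
G1 X27.694 Y96.401
G1 X27.694 Y195.654
M5

1 u = 1 mm; y_m = 238.682 − y.

[1] `<polyline>` open polyline, #ff8800→engrave S247 F4375: (138.103,25.853) → (60.383,230.881) → (83.238,175.665) → (12.186,173.289) → (58.791,52.108) → (117.447,167.593)

[2] `<polyline>` line segment, #008000→score S451 F1378: (54.860,26.157) → (50.533,29.817)

[3] `<path>` cubic bezier, #008000→score S451 F1378: (27.241,93.492) → (28.148,82.254) → (37.708,76.932) → (40.637,69.661)

[4] `<path>` cubic bezier, #ff8800→engrave S247 F4375: (116.636,147.967) → (86.851,179.098) → (54.830,207.711) → (42.341,206.818)

[5] `<polygon>` rectangle, #ff8800→engrave S247 F4375: (27.694,195.654) → (69.864,195.654) → (69.864,96.401) → (27.694,96.401) → (27.694,195.654) (closed)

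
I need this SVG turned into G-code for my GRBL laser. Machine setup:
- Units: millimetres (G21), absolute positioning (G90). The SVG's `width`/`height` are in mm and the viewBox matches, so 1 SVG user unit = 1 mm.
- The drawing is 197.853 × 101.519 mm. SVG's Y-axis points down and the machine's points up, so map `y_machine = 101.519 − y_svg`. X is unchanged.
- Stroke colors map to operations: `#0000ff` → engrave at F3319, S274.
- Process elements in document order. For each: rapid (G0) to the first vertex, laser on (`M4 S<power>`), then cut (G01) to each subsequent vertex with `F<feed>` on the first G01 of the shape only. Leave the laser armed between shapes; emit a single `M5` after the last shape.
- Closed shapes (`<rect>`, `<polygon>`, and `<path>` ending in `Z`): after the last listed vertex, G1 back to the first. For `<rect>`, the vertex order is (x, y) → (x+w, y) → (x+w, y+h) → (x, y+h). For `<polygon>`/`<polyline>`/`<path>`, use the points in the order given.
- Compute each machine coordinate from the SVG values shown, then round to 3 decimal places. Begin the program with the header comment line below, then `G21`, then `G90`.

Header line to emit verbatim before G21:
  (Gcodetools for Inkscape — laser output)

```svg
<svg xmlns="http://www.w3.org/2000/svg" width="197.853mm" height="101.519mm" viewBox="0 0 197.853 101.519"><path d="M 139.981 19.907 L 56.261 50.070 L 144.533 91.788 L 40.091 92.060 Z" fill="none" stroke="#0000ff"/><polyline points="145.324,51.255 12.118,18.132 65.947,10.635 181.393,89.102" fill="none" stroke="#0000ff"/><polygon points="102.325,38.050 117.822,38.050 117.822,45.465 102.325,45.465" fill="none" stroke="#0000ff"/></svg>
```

viewBox `0 0 197.853 101.519` with mm width/height → 1 unit = 1 mm. Flip: y_m = 101.519 − y_svg.

**Shape 1** — `<path>` closed polygon, stroke `#0000ff` → engrave (S274, F3319). Machine vertices: (139.981,81.612) → (56.261,51.449) → (144.533,9.731) → (40.091,9.459) → (139.981,81.612). Closed: final G1 returns to the first vertex.

**Shape 2** — `<polyline>` open polyline, stroke `#0000ff` → engrave (S274, F3319). Machine vertices: (145.324,50.264) → (12.118,83.387) → (65.947,90.884) → (181.393,12.417). Open path.

**Shape 3** — `<polygon>` rectangle, stroke `#0000ff` → engrave (S274, F3319). Machine vertices: (102.325,63.469) → (117.822,63.469) → (117.822,56.054) → (102.325,56.054) → (102.325,63.469). Closed: final G1 returns to the first vertex.

(Gcodetools for Inkscape — laser output)
G21
G90
G0 X139.981 Y81.612
M4 S274
G01 X56.261 Y51.449 F3319
G01 X144.533 Y9.731
G01 X40.091 Y9.459
G01 X139.981 Y81.612
G0 X145.324 Y50.264
M4 S274
G01 X12.118 Y83.387 F3319
G01 X65.947 Y90.884
G01 X181.393 Y12.417
G0 X102.325 Y63.469
M4 S274
G01 X117.822 Y63.469 F3319
G01 X117.822 Y56.054
G01 X102.325 Y56.054
G01 X102.325 Y63.469
M5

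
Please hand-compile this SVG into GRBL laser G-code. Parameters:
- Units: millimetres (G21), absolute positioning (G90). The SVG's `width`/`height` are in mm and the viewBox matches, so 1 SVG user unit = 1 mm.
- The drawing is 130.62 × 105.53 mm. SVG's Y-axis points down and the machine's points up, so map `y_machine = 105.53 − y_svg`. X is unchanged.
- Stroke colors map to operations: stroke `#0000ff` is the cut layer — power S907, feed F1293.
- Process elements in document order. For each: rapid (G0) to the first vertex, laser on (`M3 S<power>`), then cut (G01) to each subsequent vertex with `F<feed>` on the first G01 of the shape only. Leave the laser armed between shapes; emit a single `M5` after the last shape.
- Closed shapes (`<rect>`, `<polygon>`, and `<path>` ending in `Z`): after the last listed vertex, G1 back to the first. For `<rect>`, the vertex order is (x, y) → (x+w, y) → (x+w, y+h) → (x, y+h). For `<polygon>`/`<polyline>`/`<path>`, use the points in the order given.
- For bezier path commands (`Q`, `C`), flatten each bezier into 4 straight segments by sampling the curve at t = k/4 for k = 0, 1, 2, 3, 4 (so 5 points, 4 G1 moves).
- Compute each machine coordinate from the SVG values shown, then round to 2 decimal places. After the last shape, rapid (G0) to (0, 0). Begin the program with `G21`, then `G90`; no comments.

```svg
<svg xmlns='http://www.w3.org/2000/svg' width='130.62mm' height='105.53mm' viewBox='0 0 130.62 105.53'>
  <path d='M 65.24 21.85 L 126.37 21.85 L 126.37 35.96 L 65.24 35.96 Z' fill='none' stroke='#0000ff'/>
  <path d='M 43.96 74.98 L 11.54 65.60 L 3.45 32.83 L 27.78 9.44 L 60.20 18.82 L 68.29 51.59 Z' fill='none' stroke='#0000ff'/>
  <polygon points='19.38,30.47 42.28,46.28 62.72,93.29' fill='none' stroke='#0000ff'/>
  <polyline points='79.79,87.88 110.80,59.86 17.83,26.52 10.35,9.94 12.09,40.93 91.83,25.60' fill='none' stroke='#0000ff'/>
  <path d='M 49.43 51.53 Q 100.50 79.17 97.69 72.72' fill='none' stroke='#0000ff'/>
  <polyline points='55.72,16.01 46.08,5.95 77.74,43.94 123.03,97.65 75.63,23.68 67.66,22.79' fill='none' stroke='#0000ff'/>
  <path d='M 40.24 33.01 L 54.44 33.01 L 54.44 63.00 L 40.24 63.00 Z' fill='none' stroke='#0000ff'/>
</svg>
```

G21
G90
G0 X65.24 Y83.68
M3 S907
G01 X126.37 Y83.68 F1293
G01 X126.37 Y69.57
G01 X65.24 Y69.57
G01 X65.24 Y83.68
G0 X43.96 Y30.55
M3 S907
G01 X11.54 Y39.93 F1293
G01 X3.45 Y72.70
G01 X27.78 Y96.09
G01 X60.20 Y86.71
G01 X68.29 Y53.94
G01 X43.96 Y30.55
G0 X19.38 Y75.06
M3 S907
G01 X42.28 Y59.25 F1293
G01 X62.72 Y12.24
G01 X19.38 Y75.06
G0 X79.79 Y17.65
M3 S907
G01 X110.80 Y45.67 F1293
G01 X17.83 Y79.01
G01 X10.35 Y95.59
G01 X12.09 Y64.60
G01 X91.83 Y79.93
G0 X49.43 Y54.00
M3 S907
G01 X71.60 Y42.31 F1293
G01 X87.03 Y34.88
G01 X95.73 Y31.72
G01 X97.69 Y32.81
G0 X55.72 Y89.52
M3 S907
G01 X46.08 Y99.58 F1293
G01 X77.74 Y61.59
G01 X123.03 Y7.88
G01 X75.63 Y81.85
G01 X67.66 Y82.74
G0 X40.24 Y72.52
M3 S907
G01 X54.44 Y72.52 F1293
G01 X54.44 Y42.53
G01 X40.24 Y42.53
G01 X40.24 Y72.52
M5
G0 X0.00 Y0.00

viewBox `0 0 130.62 105.53` with mm width/height → 1 unit = 1 mm. Flip: y_m = 105.53 − y_svg.

**Shape 1** — `<path>` rectangle, stroke `#0000ff` → cut (S907, F1293). Machine vertices: (65.24,83.68) → (126.37,83.68) → (126.37,69.57) → (65.24,69.57) → (65.24,83.68). Closed: final G1 returns to the first vertex.

**Shape 2** — `<path>` regular polygon, stroke `#0000ff` → cut (S907, F1293). Machine vertices: (43.96,30.55) → (11.54,39.93) → (3.45,72.70) → (27.78,96.09) → (60.20,86.71) → (68.29,53.94) → (43.96,30.55). Closed: final G1 returns to the first vertex.

**Shape 3** — `<polygon>` closed polygon, stroke `#0000ff` → cut (S907, F1293). Machine vertices: (19.38,75.06) → (42.28,59.25) → (62.72,12.24) → (19.38,75.06). Closed: final G1 returns to the first vertex.

**Shape 4** — `<polyline>` open polyline, stroke `#0000ff` → cut (S907, F1293). Machine vertices: (79.79,17.65) → (110.80,45.67) → (17.83,79.01) → (10.35,95.59) → (12.09,64.60) → (91.83,79.93). Open path.

**Shape 5** — `<path>` quadratic bezier, stroke `#0000ff` → cut (S907, F1293). Control points (SVG): P0=(49.43,51.53), P1=(100.50,79.17), P2=(97.69,72.72); sampled at t=k/4. Machine vertices: (49.43,54.00) → (71.60,42.31) → (87.03,34.88) → (95.73,31.72) → (97.69,32.81). Open path.

**Shape 6** — `<polyline>` open polyline, stroke `#0000ff` → cut (S907, F1293). Machine vertices: (55.72,89.52) → (46.08,99.58) → (77.74,61.59) → (123.03,7.88) → (75.63,81.85) → (67.66,82.74). Open path.

**Shape 7** — `<path>` rectangle, stroke `#0000ff` → cut (S907, F1293). Machine vertices: (40.24,72.52) → (54.44,72.52) → (54.44,42.53) → (40.24,42.53) → (40.24,72.52). Closed: final G1 returns to the first vertex.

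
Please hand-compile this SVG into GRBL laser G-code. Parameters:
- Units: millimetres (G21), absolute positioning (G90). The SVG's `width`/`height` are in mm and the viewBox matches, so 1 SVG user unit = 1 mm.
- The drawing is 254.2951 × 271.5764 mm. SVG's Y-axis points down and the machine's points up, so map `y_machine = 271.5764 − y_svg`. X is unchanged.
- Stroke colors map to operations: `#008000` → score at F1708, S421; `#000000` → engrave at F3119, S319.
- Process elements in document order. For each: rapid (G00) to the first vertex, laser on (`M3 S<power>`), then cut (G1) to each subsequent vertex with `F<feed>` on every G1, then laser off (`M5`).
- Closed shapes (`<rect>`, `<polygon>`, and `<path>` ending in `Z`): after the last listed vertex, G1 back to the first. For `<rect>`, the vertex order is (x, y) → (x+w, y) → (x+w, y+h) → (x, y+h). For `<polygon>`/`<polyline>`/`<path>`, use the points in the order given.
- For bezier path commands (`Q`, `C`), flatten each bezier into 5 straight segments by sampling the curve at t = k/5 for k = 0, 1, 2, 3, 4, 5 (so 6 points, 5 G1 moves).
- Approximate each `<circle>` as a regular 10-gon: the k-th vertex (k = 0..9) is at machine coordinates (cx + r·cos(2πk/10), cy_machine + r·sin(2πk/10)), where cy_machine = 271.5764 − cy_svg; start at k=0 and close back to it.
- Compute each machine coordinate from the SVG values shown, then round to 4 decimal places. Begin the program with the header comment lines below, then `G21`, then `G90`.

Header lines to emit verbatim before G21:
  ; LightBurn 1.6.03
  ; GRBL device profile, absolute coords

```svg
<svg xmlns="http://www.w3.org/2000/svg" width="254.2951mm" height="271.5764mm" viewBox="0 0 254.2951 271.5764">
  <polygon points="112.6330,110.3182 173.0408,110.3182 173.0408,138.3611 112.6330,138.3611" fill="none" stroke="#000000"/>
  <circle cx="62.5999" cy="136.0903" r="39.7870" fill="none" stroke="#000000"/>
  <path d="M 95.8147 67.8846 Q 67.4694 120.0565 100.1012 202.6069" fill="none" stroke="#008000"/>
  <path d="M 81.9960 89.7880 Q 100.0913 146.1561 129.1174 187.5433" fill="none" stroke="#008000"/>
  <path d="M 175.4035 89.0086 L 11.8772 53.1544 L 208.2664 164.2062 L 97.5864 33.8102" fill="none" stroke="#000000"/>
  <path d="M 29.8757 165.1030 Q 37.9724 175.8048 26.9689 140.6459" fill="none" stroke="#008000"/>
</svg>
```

viewBox `0 0 254.2951 271.5764` with mm width/height → 1 unit = 1 mm. Flip: y_m = 271.5764 − y_svg.

**Shape 1** — `<polygon>` rectangle, stroke `#000000` → engrave (S319, F3119). Machine vertices: (112.6330,161.2582) → (173.0408,161.2582) → (173.0408,133.2153) → (112.6330,133.2153) → (112.6330,161.2582). Closed: final G1 returns to the first vertex.

**Shape 2** — `<circle>` circle, stroke `#000000` → engrave (S319, F3119). Machine vertices: (102.3869,135.4861) → (94.7883,158.8723) → (74.8948,173.3258) → (50.3050,173.3258) → (30.4115,158.8723) → (22.8129,135.4861) → (30.4115,112.0999) → (50.3050,97.6464) → (74.8948,97.6464) → (94.7883,112.0999) → (102.3869,135.4861). Closed: final G1 returns to the first vertex.

**Shape 3** — `<path>` quadratic bezier, stroke `#008000` → score (S421, F1708). Control points (SVG): P0=(95.8147,67.8846), P1=(67.4694,120.0565), P2=(100.1012,202.6069); sampled at t=k/5. Machine vertices: (95.8147,203.6918) → (86.9157,181.6079) → (82.8948,157.0937) → (83.7521,130.1493) → (89.4876,100.7745) → (100.1012,68.9695). Open path.

**Shape 4** — `<path>` quadratic bezier, stroke `#008000` → score (S421, F1708). Control points (SVG): P0=(81.9960,89.7880), P1=(100.0913,146.1561), P2=(129.1174,187.5433); sampled at t=k/5. Machine vertices: (81.9960,181.7884) → (89.6714,159.8404) → (98.2212,139.0909) → (107.6454,119.5398) → (117.9442,101.1872) → (129.1174,84.0331). Open path.

**Shape 5** — `<path>` open polyline, stroke `#000000` → engrave (S319, F3119). Machine vertices: (175.4035,182.5678) → (11.8772,218.4220) → (208.2664,107.3702) → (97.5864,237.7662). Open path.

**Shape 6** — `<path>` quadratic bezier, stroke `#008000` → score (S421, F1708). Control points (SVG): P0=(29.8757,165.1030), P1=(37.9724,175.8048), P2=(26.9689,140.6459); sampled at t=k/5. Machine vertices: (29.8757,106.4734) → (32.3504,104.0271) → (33.2970,105.2497) → (32.7157,110.1411) → (30.6063,118.7014) → (26.9689,130.9305). Open path.

; LightBurn 1.6.03
; GRBL device profile, absolute coords
G21
G90
G00 X112.6330 Y161.2582
M3 S319
G1 X173.0408 Y161.2582 F3119
G1 X173.0408 Y133.2153 F3119
G1 X112.6330 Y133.2153 F3119
G1 X112.6330 Y161.2582 F3119
M5
G00 X102.3869 Y135.4861
M3 S319
G1 X94.7883 Y158.8723 F3119
G1 X74.8948 Y173.3258 F3119
G1 X50.3050 Y173.3258 F3119
G1 X30.4115 Y158.8723 F3119
G1 X22.8129 Y135.4861 F3119
G1 X30.4115 Y112.0999 F3119
G1 X50.3050 Y97.6464 F3119
G1 X74.8948 Y97.6464 F3119
G1 X94.7883 Y112.0999 F3119
G1 X102.3869 Y135.4861 F3119
M5
G00 X95.8147 Y203.6918
M3 S421
G1 X86.9157 Y181.6079 F1708
G1 X82.8948 Y157.0937 F1708
G1 X83.7521 Y130.1493 F1708
G1 X89.4876 Y100.7745 F1708
G1 X100.1012 Y68.9695 F1708
M5
G00 X81.9960 Y181.7884
M3 S421
G1 X89.6714 Y159.8404 F1708
G1 X98.2212 Y139.0909 F1708
G1 X107.6454 Y119.5398 F1708
G1 X117.9442 Y101.1872 F1708
G1 X129.1174 Y84.0331 F1708
M5
G00 X175.4035 Y182.5678
M3 S319
G1 X11.8772 Y218.4220 F3119
G1 X208.2664 Y107.3702 F3119
G1 X97.5864 Y237.7662 F3119
M5
G00 X29.8757 Y106.4734
M3 S421
G1 X32.3504 Y104.0271 F1708
G1 X33.2970 Y105.2497 F1708
G1 X32.7157 Y110.1411 F1708
G1 X30.6063 Y118.7014 F1708
G1 X26.9689 Y130.9305 F1708
M5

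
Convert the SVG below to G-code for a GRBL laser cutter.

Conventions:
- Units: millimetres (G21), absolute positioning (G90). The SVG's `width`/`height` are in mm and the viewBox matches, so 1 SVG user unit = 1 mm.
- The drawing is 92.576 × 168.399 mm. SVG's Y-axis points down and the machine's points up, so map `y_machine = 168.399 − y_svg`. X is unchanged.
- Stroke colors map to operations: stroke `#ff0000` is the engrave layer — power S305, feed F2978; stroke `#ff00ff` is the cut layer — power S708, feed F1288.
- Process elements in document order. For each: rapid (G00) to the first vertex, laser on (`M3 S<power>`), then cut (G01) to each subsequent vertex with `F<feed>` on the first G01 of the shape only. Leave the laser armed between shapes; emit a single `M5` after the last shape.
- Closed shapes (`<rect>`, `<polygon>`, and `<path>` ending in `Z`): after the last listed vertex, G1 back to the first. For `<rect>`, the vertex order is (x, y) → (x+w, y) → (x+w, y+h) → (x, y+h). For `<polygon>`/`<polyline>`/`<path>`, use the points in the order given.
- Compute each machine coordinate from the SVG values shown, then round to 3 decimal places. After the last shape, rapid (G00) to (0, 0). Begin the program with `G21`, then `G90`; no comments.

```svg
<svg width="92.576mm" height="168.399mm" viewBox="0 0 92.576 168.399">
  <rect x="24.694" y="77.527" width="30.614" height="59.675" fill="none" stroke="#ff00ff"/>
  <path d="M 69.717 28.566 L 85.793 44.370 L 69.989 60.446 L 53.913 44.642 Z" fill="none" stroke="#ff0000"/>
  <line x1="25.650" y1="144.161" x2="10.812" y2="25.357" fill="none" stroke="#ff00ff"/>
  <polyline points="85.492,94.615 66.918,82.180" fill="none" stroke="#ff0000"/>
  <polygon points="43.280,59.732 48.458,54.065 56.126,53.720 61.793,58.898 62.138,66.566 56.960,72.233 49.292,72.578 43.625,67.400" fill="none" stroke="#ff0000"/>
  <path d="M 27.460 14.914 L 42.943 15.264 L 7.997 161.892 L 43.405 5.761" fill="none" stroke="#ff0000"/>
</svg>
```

G21
G90
G00 X24.694 Y90.872
M3 S708
G01 X55.308 Y90.872 F1288
G01 X55.308 Y31.197
G01 X24.694 Y31.197
G01 X24.694 Y90.872
G00 X69.717 Y139.833
M3 S305
G01 X85.793 Y124.029 F2978
G01 X69.989 Y107.953
G01 X53.913 Y123.757
G01 X69.717 Y139.833
G00 X25.650 Y24.238
M3 S708
G01 X10.812 Y143.042 F1288
G00 X85.492 Y73.784
M3 S305
G01 X66.918 Y86.219 F2978
G00 X43.280 Y108.667
M3 S305
G01 X48.458 Y114.334 F2978
G01 X56.126 Y114.679
G01 X61.793 Y109.501
G01 X62.138 Y101.833
G01 X56.960 Y96.166
G01 X49.292 Y95.821
G01 X43.625 Y100.999
G01 X43.280 Y108.667
G00 X27.460 Y153.485
M3 S305
G01 X42.943 Y153.135 F2978
G01 X7.997 Y6.507
G01 X43.405 Y162.638
M5
G00 X0.000 Y0.000

1 u = 1 mm; y_m = 168.399 − y.

[1] `<rect>` rectangle, #ff00ff→cut S708 F1288: (24.694,90.872) → (55.308,90.872) → (55.308,31.197) → (24.694,31.197) → (24.694,90.872) (closed)

[2] `<path>` regular polygon, #ff0000→engrave S305 F2978: (69.717,139.833) → (85.793,124.029) → (69.989,107.953) → (53.913,123.757) → (69.717,139.833) (closed)

[3] `<line>` line segment, #ff00ff→cut S708 F1288: (25.650,24.238) → (10.812,143.042)

[4] `<polyline>` line segment, #ff0000→engrave S305 F2978: (85.492,73.784) → (66.918,86.219)

[5] `<polygon>` regular polygon, #ff0000→engrave S305 F2978: (43.280,108.667) → (48.458,114.334) → (56.126,114.679) → (61.793,109.501) → (62.138,101.833) → (56.960,96.166) → (49.292,95.821) → (43.625,100.999) → (43.280,108.667) (closed)

[6] `<path>` open polyline, #ff0000→engrave S305 F2978: (27.460,153.485) → (42.943,153.135) → (7.997,6.507) → (43.405,162.638)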